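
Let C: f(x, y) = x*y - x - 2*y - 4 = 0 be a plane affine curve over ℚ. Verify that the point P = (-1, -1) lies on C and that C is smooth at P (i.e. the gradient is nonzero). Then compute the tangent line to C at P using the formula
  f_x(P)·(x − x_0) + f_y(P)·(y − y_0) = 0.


Tangent line at P: -2*x - 3*y - 5 = 0.

Step 1: f(-1, -1) = 0, so P lies on C.
Step 2: partial derivatives
  f_x(x, y) = y - 1, f_y(x, y) = x - 2.
  f_x(P) = -2, f_y(P) = -3 (gradient nonzero, so P is smooth).
Step 3: tangent line at P: -2·(x − -1) + -3·(y − -1) = 0.
Expanding: -2*x - 3*y - 5 = 0.


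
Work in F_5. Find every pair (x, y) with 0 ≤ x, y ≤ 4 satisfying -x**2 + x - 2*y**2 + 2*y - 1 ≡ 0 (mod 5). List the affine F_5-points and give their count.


Affine F_5-points: {(0, 2), (0, 4), (1, 2), (1, 4), (2, 3), (4, 3)}; count = 6.

For each of the 25 pairs (x, y) ∈ F_5², evaluate f(x, y) mod 5. Record the zeros.
  x = 0: [0↦4, 1↦4, 2↦0, 3↦2, 4↦0]  zeros at y ∈ {2, 4}
  x = 1: [0↦4, 1↦4, 2↦0, 3↦2, 4↦0]  zeros at y ∈ {2, 4}
  x = 2: [0↦2, 1↦2, 2↦3, 3↦0, 4↦3]  zeros at y ∈ {3}
  x = 3: [0↦3, 1↦3, 2↦4, 3↦1, 4↦4]  zeros at y ∈ ∅
  x = 4: [0↦2, 1↦2, 2↦3, 3↦0, 4↦3]  zeros at y ∈ {3}
Collecting zeros: affine points = {(0, 2), (0, 4), (1, 2), (1, 4), (2, 3), (4, 3)}.
Total count |C(F_5)_aff| = 6.


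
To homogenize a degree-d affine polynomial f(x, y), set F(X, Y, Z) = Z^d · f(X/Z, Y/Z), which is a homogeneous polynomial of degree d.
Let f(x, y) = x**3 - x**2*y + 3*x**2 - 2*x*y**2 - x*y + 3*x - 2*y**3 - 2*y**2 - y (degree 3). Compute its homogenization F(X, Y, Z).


F(X, Y, Z) = X**3 - X**2*Y + 3*X**2*Z - 2*X*Y**2 - X*Y*Z + 3*X*Z**2 - 2*Y**3 - 2*Y**2*Z - Y*Z**2

deg(f) = 3.
Substitute x = X/Z, y = Y/Z into f, then multiply by Z^3.
  monomial 1·x^3·y^0 ↦ 1·X^3·Y^0·Z^0.
  monomial -1·x^2·y^1 ↦ -1·X^2·Y^1·Z^0.
  monomial 3·x^2·y^0 ↦ 3·X^2·Y^0·Z^1.
  monomial -2·x^1·y^2 ↦ -2·X^1·Y^2·Z^0.
  monomial -1·x^1·y^1 ↦ -1·X^1·Y^1·Z^1.
  monomial 3·x^1·y^0 ↦ 3·X^1·Y^0·Z^2.
  monomial -2·x^0·y^3 ↦ -2·X^0·Y^3·Z^0.
  monomial -2·x^0·y^2 ↦ -2·X^0·Y^2·Z^1.
  monomial -1·x^0·y^1 ↦ -1·X^0·Y^1·Z^2.
Collecting: F(X, Y, Z) = X**3 - X**2*Y + 3*X**2*Z - 2*X*Y**2 - X*Y*Z + 3*X*Z**2 - 2*Y**3 - 2*Y**2*Z - Y*Z**2.


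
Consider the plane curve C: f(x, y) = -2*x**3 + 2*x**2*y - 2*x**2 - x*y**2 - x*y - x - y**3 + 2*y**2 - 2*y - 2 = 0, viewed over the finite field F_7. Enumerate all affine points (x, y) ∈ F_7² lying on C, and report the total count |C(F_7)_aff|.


Affine F_7-points: {(0, 4), (1, 0), (1, 3), (1, 5), (2, 0), (2, 2), (2, 5), (3, 0), (3, 2), (3, 4), (4, 3)}; count = 11.

For each of the 49 pairs (x, y) ∈ F_7², evaluate f(x, y) mod 7. Record the zeros.
  x = 0: [0↦5, 1↦4, 2↦1, 3↦4, 4↦0, 5↦4, 6↦3]  zeros at y ∈ {4}
  x = 1: [0↦0, 1↦6, 2↦1, 3↦0, 4↦4, 5↦0, 6↦3]  zeros at y ∈ {0, 3, 5}
  x = 2: [0↦0, 1↦3, 2↦0, 3↦6, 4↦1, 5↦0, 6↦4]  zeros at y ∈ {0, 2, 5}
  x = 3: [0↦0, 1↦4, 2↦0, 3↦3, 4↦0, 5↦6, 6↦1]  zeros at y ∈ {0, 2, 4}
  x = 4: [0↦2, 1↦4, 2↦3, 3↦0, 4↦3, 5↦6, 6↦3]  zeros at y ∈ {3}
  x = 5: [0↦1, 1↦5, 2↦4, 3↦6, 4↦5, 5↦2, 6↦5]  zeros at y ∈ ∅
  x = 6: [0↦6, 1↦2, 2↦5, 3↦2, 4↦1, 5↦3, 6↦2]  zeros at y ∈ ∅
Collecting zeros: affine points = {(0, 4), (1, 0), (1, 3), (1, 5), (2, 0), (2, 2), (2, 5), (3, 0), (3, 2), (3, 4), (4, 3)}.
Total count |C(F_7)_aff| = 11.


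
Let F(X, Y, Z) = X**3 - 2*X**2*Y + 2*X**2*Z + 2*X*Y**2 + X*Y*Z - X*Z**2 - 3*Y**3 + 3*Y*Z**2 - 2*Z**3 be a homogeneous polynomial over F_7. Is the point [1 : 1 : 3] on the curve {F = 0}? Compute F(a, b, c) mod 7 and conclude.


F(1,1,3) ≡ 6 (mod 7); P is NOT on the curve.

Evaluate F(1, 1, 3) term-by-term (mod 7).
  X**3 ↦ 1·1·1·1 = 1
  -2*X**2*Y ↦ -2·1·1·1 = -2
  2*X**2*Z ↦ 2·1·1·3 = 6
  2*X*Y**2 ↦ 2·1·1·1 = 2
  X*Y*Z ↦ 1·1·1·3 = 3
  -X*Z**2 ↦ -1·1·1·9 = -9
  -3*Y**3 ↦ -3·1·1·1 = -3
  3*Y*Z**2 ↦ 3·1·1·9 = 27
  -2*Z**3 ↦ -2·1·1·27 = -54
Sum: F(1, 1, 3) = (1) + (-2) + (6) + (2) + (3) + (-9) + (-3) + (27) + (-54) = -29.
Reducing mod 7: -29 ≡ 6 (mod 7).
Since F(a, b, c) ≡ 6 ≠ 0 (mod 7), P does NOT lie on the curve.


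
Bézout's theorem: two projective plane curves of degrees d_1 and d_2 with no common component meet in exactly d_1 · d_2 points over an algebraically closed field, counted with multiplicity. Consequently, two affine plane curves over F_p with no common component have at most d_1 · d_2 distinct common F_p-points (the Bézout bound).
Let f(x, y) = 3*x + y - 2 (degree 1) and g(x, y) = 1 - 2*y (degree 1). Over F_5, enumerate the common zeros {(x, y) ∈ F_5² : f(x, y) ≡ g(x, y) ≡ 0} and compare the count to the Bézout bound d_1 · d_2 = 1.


Common zeros: {(3, 3)}; count = 1; Bézout bound = 1.

deg(f) = 1, deg(g) = 1, so Bézout bound = 1.
Scan x ∈ F_5. For each x, list the y ∈ F_5 with f(x, y) ≡ 0 and those with g(x, y) ≡ 0 (mod 5); the common zeros in that column are the intersection.
  x = 0: f ≡ 0 at y ∈ {2}; g ≡ 0 at y ∈ {3}; common: ∅.
  x = 1: f ≡ 0 at y ∈ {4}; g ≡ 0 at y ∈ {3}; common: ∅.
  x = 2: f ≡ 0 at y ∈ {1}; g ≡ 0 at y ∈ {3}; common: ∅.
  x = 3: f ≡ 0 at y ∈ {3}; g ≡ 0 at y ∈ {3}; common: {3}.
  x = 4: f ≡ 0 at y ∈ {0}; g ≡ 0 at y ∈ {3}; common: ∅.
Collecting: common zeros = {(3, 3)}, so the count is 1.
Comparison with the Bézout bound: 1 ≤ 1 = deg(f)·deg(g), as expected for curves with no common component (the bound is attained).


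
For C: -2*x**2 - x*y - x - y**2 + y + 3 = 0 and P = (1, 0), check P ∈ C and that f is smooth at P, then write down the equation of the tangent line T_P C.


Tangent line at P: 5 - 5*x = 0.

Step 1: f(1, 0) = 0, so P lies on C.
Step 2: partial derivatives
  f_x(x, y) = -4*x - y - 1, f_y(x, y) = -x - 2*y + 1.
  f_x(P) = -5, f_y(P) = 0 (gradient nonzero, so P is smooth).
Step 3: tangent line at P: -5·(x − 1) + 0·(y − 0) = 0.
Expanding: 5 - 5*x = 0.


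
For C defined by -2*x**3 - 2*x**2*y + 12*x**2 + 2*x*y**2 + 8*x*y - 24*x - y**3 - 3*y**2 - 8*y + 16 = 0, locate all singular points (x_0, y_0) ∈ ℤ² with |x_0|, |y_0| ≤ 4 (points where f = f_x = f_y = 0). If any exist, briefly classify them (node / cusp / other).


Singular points: {(2, 0)}; classification: cusp.

Compute partial derivatives:
  f_x = -6*x**2 - 4*x*y + 24*x + 2*y**2 + 8*y - 24.
  f_y = -2*x**2 + 4*x*y + 8*x - 3*y**2 - 6*y - 8.
Scan x_0 ∈ {−4, ..., 4}. For each x_0, f_y(x_0, y) is a polynomial in y; find its integer roots y ∈ {−4, ..., 4}, then test f_x and f at those candidates.
  x = -4: f_y(-4, y) = -3*y**2 - 22*y - 72; no integer root y with |y| ≤ 4.
  x = -3: f_y(-3, y) = -3*y**2 - 18*y - 50; no integer root y with |y| ≤ 4.
  x = -2: f_y(-2, y) = -3*y**2 - 14*y - 32; no integer root y with |y| ≤ 4.
  x = -1: f_y(-1, y) = -3*y**2 - 10*y - 18; no integer root y with |y| ≤ 4.
  x = 0: f_y(0, y) = -3*y**2 - 6*y - 8; no integer root y with |y| ≤ 4.
  x = 1: f_y(1, y) = -3*y**2 - 2*y - 2; no integer root y with |y| ≤ 4.
  x = 2: f_y(2, y) = -3*y**2 + 2*y; vanishes at y ∈ {0}. (2, 0): f_x = 0, f = 0 — SINGULAR.
  x = 3: f_y(3, y) = -3*y**2 + 6*y - 2; no integer root y with |y| ≤ 4.
  x = 4: f_y(4, y) = -3*y**2 + 10*y - 8; vanishes at y ∈ {2}. (4, 2): f_x = -32 ≠ 0.
Only singular point on the grid: (2, 0).
Classify: substitute x = 2 + u, y = 0 + v and expand: f = -2*u**3 - 2*u**2*v + 2*u*v**2 - v**3 + v**2.
No constant or linear terms (consistent with a singular point). Quadratic part: v**2. Cubic part: -2*u**3 - 2*u**2*v + 2*u*v**2 - v**3.
The quadratic part v**2 is a perfect square, so there is a single (double) tangent line v = 0, i.e. y = 0. Restricting the cubic part to that line (v = 0) leaves -2*u**3 ≠ 0, so f is not divisible by v and the branch is v² ≈ 2*u**3 to lowest order — this is a cusp.
Classification: cusp.


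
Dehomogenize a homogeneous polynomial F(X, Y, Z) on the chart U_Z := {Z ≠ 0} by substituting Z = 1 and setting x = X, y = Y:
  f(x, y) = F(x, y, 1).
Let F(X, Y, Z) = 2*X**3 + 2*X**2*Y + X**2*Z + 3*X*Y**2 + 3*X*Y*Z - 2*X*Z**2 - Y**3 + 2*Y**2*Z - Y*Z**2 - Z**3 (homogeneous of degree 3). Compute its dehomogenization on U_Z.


f(x, y) = 2*x**3 + 2*x**2*y + x**2 + 3*x*y**2 + 3*x*y - 2*x - y**3 + 2*y**2 - y - 1

On U_Z we set Z = 1. Each monomial c·X^i·Y^j·Z^k in F becomes c·x^i·y^j·1^k = c·x^i·y^j.
Substituting Z = 1: F(X, Y, 1) = 2*x**3 + 2*x**2*y + x**2 + 3*x*y**2 + 3*x*y - 2*x - y**3 + 2*y**2 - y - 1.
Note: deg(f) ≤ deg(F) = 3; strict inequality happens when F is divisible by Z (lost terms).


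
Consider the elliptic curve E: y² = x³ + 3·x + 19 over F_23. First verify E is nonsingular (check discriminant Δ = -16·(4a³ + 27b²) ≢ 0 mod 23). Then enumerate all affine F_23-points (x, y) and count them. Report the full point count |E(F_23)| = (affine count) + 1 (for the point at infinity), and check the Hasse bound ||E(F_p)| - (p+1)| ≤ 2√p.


Affine points = {(1, 0), (3, 3), (3, 20), (4, 7), (4, 16), (6, 0), (8, 7), (8, 16), (9, 4), (9, 19), (11, 7), (11, 16), (12, 9), (12, 14), (13, 1), (13, 22), (15, 9), (15, 14), (16, 0), (19, 9), (19, 14), (20, 11), (20, 12)}; affine count = 23; |E(F_23)| = 24.

Discriminant check: Δ ∝ 4a³ + 27b² = 4·3³ + 27·19² = 4·27 + 27·361 ≡ 11 (mod 23). Nonzero ⇒ E is nonsingular.
For each x ∈ F_23, compute rhs = x³ + 3·x + 19 mod 23, then count y ∈ F_23 with y² ≡ rhs.
  x = 0: rhs = 19, matching y values: none (0 points).
  x = 1: rhs = 0, matching y values: 0 (1 points).
  x = 2: rhs = 10, matching y values: none (0 points).
  x = 3: rhs = 9, matching y values: 3, 20 (2 points).
  x = 4: rhs = 3, matching y values: 7, 16 (2 points).
  x = 5: rhs = 21, matching y values: none (0 points).
  x = 6: rhs = 0, matching y values: 0 (1 points).
  x = 7: rhs = 15, matching y values: none (0 points).
  x = 8: rhs = 3, matching y values: 7, 16 (2 points).
  x = 9: rhs = 16, matching y values: 4, 19 (2 points).
  x = 10: rhs = 14, matching y values: none (0 points).
  x = 11: rhs = 3, matching y values: 7, 16 (2 points).
  x = 12: rhs = 12, matching y values: 9, 14 (2 points).
  x = 13: rhs = 1, matching y values: 1, 22 (2 points).
  x = 14: rhs = 22, matching y values: none (0 points).
  x = 15: rhs = 12, matching y values: 9, 14 (2 points).
  x = 16: rhs = 0, matching y values: 0 (1 points).
  x = 17: rhs = 15, matching y values: none (0 points).
  x = 18: rhs = 17, matching y values: none (0 points).
  x = 19: rhs = 12, matching y values: 9, 14 (2 points).
  x = 20: rhs = 6, matching y values: 11, 12 (2 points).
  x = 21: rhs = 5, matching y values: none (0 points).
  x = 22: rhs = 15, matching y values: none (0 points).
Total affine count: 23.
Full point count |E(F_23)| = 23 + 1 = 24.
Hasse bound: |24 − (23+1)| = |0| = 0 ≤ 2√23 ≈ 9.5917 ✓.


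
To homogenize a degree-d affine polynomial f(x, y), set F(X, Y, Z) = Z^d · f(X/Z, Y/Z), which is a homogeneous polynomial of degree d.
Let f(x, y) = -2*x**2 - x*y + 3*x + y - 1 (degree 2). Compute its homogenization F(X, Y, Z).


F(X, Y, Z) = -2*X**2 - X*Y + 3*X*Z + Y*Z - Z**2

deg(f) = 2.
Substitute x = X/Z, y = Y/Z into f, then multiply by Z^2.
  monomial -2·x^2·y^0 ↦ -2·X^2·Y^0·Z^0.
  monomial -1·x^1·y^1 ↦ -1·X^1·Y^1·Z^0.
  monomial 3·x^1·y^0 ↦ 3·X^1·Y^0·Z^1.
  monomial 1·x^0·y^1 ↦ 1·X^0·Y^1·Z^1.
  monomial -1·x^0·y^0 ↦ -1·X^0·Y^0·Z^2.
Collecting: F(X, Y, Z) = -2*X**2 - X*Y + 3*X*Z + Y*Z - Z**2.


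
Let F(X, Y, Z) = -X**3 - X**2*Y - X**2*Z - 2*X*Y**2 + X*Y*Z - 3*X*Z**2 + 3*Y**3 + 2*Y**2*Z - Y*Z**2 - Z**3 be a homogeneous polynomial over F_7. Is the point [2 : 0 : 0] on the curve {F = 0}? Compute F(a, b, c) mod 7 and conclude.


F(2,0,0) ≡ 6 (mod 7); P is NOT on the curve.

Evaluate F(2, 0, 0) term-by-term (mod 7).
  -X**3 ↦ -1·8·1·1 = -8
  -X**2*Y ↦ -1·4·0·1 = 0
  -X**2*Z ↦ -1·4·1·0 = 0
  -2*X*Y**2 ↦ -2·2·0·1 = 0
  X*Y*Z ↦ 1·2·0·0 = 0
  -3*X*Z**2 ↦ -3·2·1·0 = 0
  3*Y**3 ↦ 3·1·0·1 = 0
  2*Y**2*Z ↦ 2·1·0·0 = 0
  -Y*Z**2 ↦ -1·1·0·0 = 0
  -Z**3 ↦ -1·1·1·0 = 0
Sum: F(2, 0, 0) = (-8) + (0) + (0) + (0) + (0) + (0) + (0) + (0) + (0) + (0) = -8.
Reducing mod 7: -8 ≡ 6 (mod 7).
Since F(a, b, c) ≡ 6 ≠ 0 (mod 7), P does NOT lie on the curve.


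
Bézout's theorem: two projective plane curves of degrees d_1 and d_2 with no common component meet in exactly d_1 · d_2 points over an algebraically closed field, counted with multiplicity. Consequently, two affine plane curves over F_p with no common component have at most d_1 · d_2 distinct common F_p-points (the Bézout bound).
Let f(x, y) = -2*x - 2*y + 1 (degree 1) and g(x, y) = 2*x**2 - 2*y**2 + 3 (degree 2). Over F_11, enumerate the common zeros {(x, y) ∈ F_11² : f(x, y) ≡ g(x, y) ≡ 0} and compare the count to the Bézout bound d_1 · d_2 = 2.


Common zeros: {(7, 10)}; count = 1; Bézout bound = 2.

deg(f) = 1, deg(g) = 2, so Bézout bound = 2.
Scan x ∈ F_11. For each x, list the y ∈ F_11 with f(x, y) ≡ 0 and those with g(x, y) ≡ 0 (mod 11); the common zeros in that column are the intersection.
  x = 0: f ≡ 0 at y ∈ {6}; g ≡ 0 at y ∈ ∅; common: ∅.
  x = 1: f ≡ 0 at y ∈ {5}; g ≡ 0 at y ∈ ∅; common: ∅.
  x = 2: f ≡ 0 at y ∈ {4}; g ≡ 0 at y ∈ {0}; common: ∅.
  x = 3: f ≡ 0 at y ∈ {3}; g ≡ 0 at y ∈ {4, 7}; common: ∅.
  x = 4: f ≡ 0 at y ∈ {2}; g ≡ 0 at y ∈ {1, 10}; common: ∅.
  x = 5: f ≡ 0 at y ∈ {1}; g ≡ 0 at y ∈ ∅; common: ∅.
  x = 6: f ≡ 0 at y ∈ {0}; g ≡ 0 at y ∈ ∅; common: ∅.
  x = 7: f ≡ 0 at y ∈ {10}; g ≡ 0 at y ∈ {1, 10}; common: {10}.
  x = 8: f ≡ 0 at y ∈ {9}; g ≡ 0 at y ∈ {4, 7}; common: ∅.
  x = 9: f ≡ 0 at y ∈ {8}; g ≡ 0 at y ∈ {0}; common: ∅.
  x = 10: f ≡ 0 at y ∈ {7}; g ≡ 0 at y ∈ ∅; common: ∅.
Collecting: common zeros = {(7, 10)}, so the count is 1.
Comparison with the Bézout bound: 1 ≤ 2 = deg(f)·deg(g), as expected for curves with no common component (the affine F_11-count falls short of the bound because intersections may lie at infinity, over extension fields, or carry multiplicity).


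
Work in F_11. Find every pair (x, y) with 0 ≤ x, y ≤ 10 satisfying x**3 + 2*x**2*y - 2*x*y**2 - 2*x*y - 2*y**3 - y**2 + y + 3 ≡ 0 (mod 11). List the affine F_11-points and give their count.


Affine F_11-points: {(1, 1), (1, 2), (2, 0), (3, 5), (4, 6), (6, 3), (7, 2), (7, 9), (8, 8), (9, 4), (10, 2), (10, 5), (10, 10)}; count = 13.

For each of the 121 pairs (x, y) ∈ F_11², evaluate f(x, y) mod 11. Record the zeros.
  x = 0: [0↦3, 1↦1, 2↦7, 3↦9, 4↦6, 5↦8, 6↦3, 7↦1, 8↦1, 9↦2, 10↦3]  zeros at y ∈ ∅
  x = 1: [0↦4, 1↦0, 2↦0, 3↦3, 4↦8, 5↦3, 6↦9, 7↦3, 8↦6, 9↦6, 10↦2]  zeros at y ∈ {1, 2}
  x = 2: [0↦0, 1↦9, 2↦7, 3↦4, 4↦10, 5↦2, 6↦1, 7↦6, 8↦5, 9↦8, 10↦3]  zeros at y ∈ {0}
  x = 3: [0↦8, 1↦1, 2↦1, 3↦7, 4↦7, 5↦0, 6↦7, 7↦5, 8↦4, 9↦3, 10↦1]  zeros at y ∈ {5}
  x = 4: [0↦1, 1↦4, 2↦10, 3↦7, 4↦5, 5↦3, 6↦0, 7↦6, 8↦9, 9↦8, 10↦2]  zeros at y ∈ {6}
  x = 5: [0↦7, 1↦2, 2↦7, 3↦10, 4↦10, 5↦6, 6↦8, 7↦4, 8↦4, 9↦7, 10↦1]  zeros at y ∈ ∅
  x = 6: [0↦10, 1↦1, 2↦9, 3↦0, 4↦6, 5↦4, 6↦4, 7↦5, 8↦6, 9↦6, 10↦4]  zeros at y ∈ {3}
  x = 7: [0↦5, 1↦7, 2↦0, 3↦5, 4↦10, 5↦3, 6↦5, 7↦4, 8↦10, 9↦0, 10↦6]  zeros at y ∈ {2, 9}
  x = 8: [0↦9, 1↦4, 2↦8, 3↦9, 4↦6, 5↦9, 6↦6, 7↦7, 8↦0, 9↦6, 10↦2]  zeros at y ∈ {8}
  x = 9: [0↦6, 1↦9, 2↦6, 3↦7, 4↦0, 5↦6, 6↦2, 7↦9, 8↦4, 9↦8, 10↦9]  zeros at y ∈ {4}
  x = 10: [0↦2, 1↦6, 2↦0, 3↦5, 4↦9, 5↦0, 6↦10, 7↦5, 8↦6, 9↦1, 10↦0]  zeros at y ∈ {2, 5, 10}
Collecting zeros: affine points = {(1, 1), (1, 2), (2, 0), (3, 5), (4, 6), (6, 3), (7, 2), (7, 9), (8, 8), (9, 4), (10, 2), (10, 5), (10, 10)}.
Total count |C(F_11)_aff| = 13.


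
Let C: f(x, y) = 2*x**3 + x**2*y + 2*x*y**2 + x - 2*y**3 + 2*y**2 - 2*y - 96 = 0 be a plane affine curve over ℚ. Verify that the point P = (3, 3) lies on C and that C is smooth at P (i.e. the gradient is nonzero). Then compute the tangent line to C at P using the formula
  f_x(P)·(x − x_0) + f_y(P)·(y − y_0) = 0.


Tangent line at P: 91*x + y - 276 = 0.

Step 1: f(3, 3) = 0, so P lies on C.
Step 2: partial derivatives
  f_x(x, y) = 6*x**2 + 2*x*y + 2*y**2 + 1, f_y(x, y) = x**2 + 4*x*y - 6*y**2 + 4*y - 2.
  f_x(P) = 91, f_y(P) = 1 (gradient nonzero, so P is smooth).
Step 3: tangent line at P: 91·(x − 3) + 1·(y − 3) = 0.
Expanding: 91*x + y - 276 = 0.


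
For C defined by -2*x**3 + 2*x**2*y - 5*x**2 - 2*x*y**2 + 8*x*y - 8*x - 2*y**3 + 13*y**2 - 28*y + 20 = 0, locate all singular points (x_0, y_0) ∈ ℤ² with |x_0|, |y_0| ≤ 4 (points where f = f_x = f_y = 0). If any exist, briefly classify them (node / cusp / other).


Singular points: {(0, 2)}; classification: node.

Compute partial derivatives:
  f_x = -6*x**2 + 4*x*y - 10*x - 2*y**2 + 8*y - 8.
  f_y = 2*x**2 - 4*x*y + 8*x - 6*y**2 + 26*y - 28.
Scan x_0 ∈ {−4, ..., 4}. For each x_0, f_y(x_0, y) is a polynomial in y; find its integer roots y ∈ {−4, ..., 4}, then test f_x and f at those candidates.
  x = -4: f_y(-4, y) = -6*y**2 + 42*y - 28; no integer root y with |y| ≤ 4.
  x = -3: f_y(-3, y) = -6*y**2 + 38*y - 34; no integer root y with |y| ≤ 4.
  x = -2: f_y(-2, y) = -6*y**2 + 34*y - 36; no integer root y with |y| ≤ 4.
  x = -1: f_y(-1, y) = -6*y**2 + 30*y - 34; no integer root y with |y| ≤ 4.
  x = 0: f_y(0, y) = -6*y**2 + 26*y - 28; vanishes at y ∈ {2}. (0, 2): f_x = 0, f = 0 — SINGULAR.
  x = 1: f_y(1, y) = -6*y**2 + 22*y - 18; no integer root y with |y| ≤ 4.
  x = 2: f_y(2, y) = -6*y**2 + 18*y - 4; no integer root y with |y| ≤ 4.
  x = 3: f_y(3, y) = -6*y**2 + 14*y + 14; no integer root y with |y| ≤ 4.
  x = 4: f_y(4, y) = -6*y**2 + 10*y + 36; no integer root y with |y| ≤ 4.
Only singular point on the grid: (0, 2).
Classify: substitute x = 0 + u, y = 2 + v and expand: f = -2*u**3 + 2*u**2*v - u**2 - 2*u*v**2 - 2*v**3 + v**2.
No constant or linear terms (consistent with a singular point). Quadratic part: -u**2 + v**2. Cubic part: -2*u**3 + 2*u**2*v - 2*u*v**2 - 2*v**3.
The quadratic part v**2 - u**2 = (v − u)(v + u) splits into two distinct linear factors, so there are two distinct tangent lines y − 2 = ±(x − 0) — this is a node (ordinary double point).
Classification: node.


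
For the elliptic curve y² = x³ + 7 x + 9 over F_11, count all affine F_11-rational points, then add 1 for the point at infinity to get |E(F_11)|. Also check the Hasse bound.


Affine points = {(0, 3), (0, 8), (2, 3), (2, 8), (5, 2), (5, 9), (6, 5), (6, 6), (7, 4), (7, 7), (8, 4), (8, 7), (9, 3), (9, 8), (10, 1), (10, 10)}; affine count = 16; |E(F_11)| = 17.

Discriminant check: Δ ∝ 4a³ + 27b² = 4·7³ + 27·9² = 4·343 + 27·81 ≡ 6 (mod 11). Nonzero ⇒ E is nonsingular.
For each x ∈ F_11, compute rhs = x³ + 7·x + 9 mod 11, then count y ∈ F_11 with y² ≡ rhs.
  x = 0: rhs = 9, matching y values: 3, 8 (2 points).
  x = 1: rhs = 6, matching y values: none (0 points).
  x = 2: rhs = 9, matching y values: 3, 8 (2 points).
  x = 3: rhs = 2, matching y values: none (0 points).
  x = 4: rhs = 2, matching y values: none (0 points).
  x = 5: rhs = 4, matching y values: 2, 9 (2 points).
  x = 6: rhs = 3, matching y values: 5, 6 (2 points).
  x = 7: rhs = 5, matching y values: 4, 7 (2 points).
  x = 8: rhs = 5, matching y values: 4, 7 (2 points).
  x = 9: rhs = 9, matching y values: 3, 8 (2 points).
  x = 10: rhs = 1, matching y values: 1, 10 (2 points).
Total affine count: 16.
Full point count |E(F_11)| = 16 + 1 = 17.
Hasse bound: |17 − (11+1)| = |5| = 5 ≤ 2√11 ≈ 6.6332 ✓.


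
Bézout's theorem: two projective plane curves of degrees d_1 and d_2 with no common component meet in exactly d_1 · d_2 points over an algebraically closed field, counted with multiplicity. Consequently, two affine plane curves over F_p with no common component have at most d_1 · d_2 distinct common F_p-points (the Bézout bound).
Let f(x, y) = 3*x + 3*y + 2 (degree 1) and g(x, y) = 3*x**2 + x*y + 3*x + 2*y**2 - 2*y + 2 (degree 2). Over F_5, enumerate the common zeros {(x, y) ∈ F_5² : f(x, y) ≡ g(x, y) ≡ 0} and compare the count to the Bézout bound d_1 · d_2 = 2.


Common zeros: ∅; count = 0; Bézout bound = 2.

deg(f) = 1, deg(g) = 2, so Bézout bound = 2.
Scan x ∈ F_5. For each x, list the y ∈ F_5 with f(x, y) ≡ 0 and those with g(x, y) ≡ 0 (mod 5); the common zeros in that column are the intersection.
  x = 0: f ≡ 0 at y ∈ {1}; g ≡ 0 at y ∈ ∅; common: ∅.
  x = 1: f ≡ 0 at y ∈ {0}; g ≡ 0 at y ∈ ∅; common: ∅.
  x = 2: f ≡ 0 at y ∈ {4}; g ≡ 0 at y ∈ {0}; common: ∅.
  x = 3: f ≡ 0 at y ∈ {3}; g ≡ 0 at y ∈ ∅; common: ∅.
  x = 4: f ≡ 0 at y ∈ {2}; g ≡ 0 at y ∈ ∅; common: ∅.
Collecting: common zeros = ∅, so the count is 0.
Comparison with the Bézout bound: 0 ≤ 2 = deg(f)·deg(g), as expected for curves with no common component (the affine F_5-count falls short of the bound because intersections may lie at infinity, over extension fields, or carry multiplicity).


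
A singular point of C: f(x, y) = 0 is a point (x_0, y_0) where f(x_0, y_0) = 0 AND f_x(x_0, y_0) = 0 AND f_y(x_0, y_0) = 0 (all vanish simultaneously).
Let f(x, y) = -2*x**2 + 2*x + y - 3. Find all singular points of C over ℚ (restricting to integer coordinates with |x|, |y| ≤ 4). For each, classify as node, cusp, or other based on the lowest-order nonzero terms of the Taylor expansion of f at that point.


No singular points in the scanned grid; C is smooth there.

Compute partial derivatives:
  f_x = 2 - 4*x.
  f_y = 1.
f_y = 1 is a nonzero constant, so f_y never vanishes: no point (x, y) can satisfy f = f_x = f_y = 0. In particular no (x, y) ∈ {−4, ..., 4}² is singular; the curve is smooth.


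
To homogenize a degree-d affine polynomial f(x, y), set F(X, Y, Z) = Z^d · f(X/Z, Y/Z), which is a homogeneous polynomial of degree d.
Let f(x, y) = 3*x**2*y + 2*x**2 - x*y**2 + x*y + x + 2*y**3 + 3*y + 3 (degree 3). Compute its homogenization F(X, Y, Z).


F(X, Y, Z) = 3*X**2*Y + 2*X**2*Z - X*Y**2 + X*Y*Z + X*Z**2 + 2*Y**3 + 3*Y*Z**2 + 3*Z**3

deg(f) = 3.
Substitute x = X/Z, y = Y/Z into f, then multiply by Z^3.
  monomial 3·x^2·y^1 ↦ 3·X^2·Y^1·Z^0.
  monomial 2·x^2·y^0 ↦ 2·X^2·Y^0·Z^1.
  monomial -1·x^1·y^2 ↦ -1·X^1·Y^2·Z^0.
  monomial 1·x^1·y^1 ↦ 1·X^1·Y^1·Z^1.
  monomial 1·x^1·y^0 ↦ 1·X^1·Y^0·Z^2.
  monomial 2·x^0·y^3 ↦ 2·X^0·Y^3·Z^0.
  monomial 3·x^0·y^1 ↦ 3·X^0·Y^1·Z^2.
  monomial 3·x^0·y^0 ↦ 3·X^0·Y^0·Z^3.
Collecting: F(X, Y, Z) = 3*X**2*Y + 2*X**2*Z - X*Y**2 + X*Y*Z + X*Z**2 + 2*Y**3 + 3*Y*Z**2 + 3*Z**3.


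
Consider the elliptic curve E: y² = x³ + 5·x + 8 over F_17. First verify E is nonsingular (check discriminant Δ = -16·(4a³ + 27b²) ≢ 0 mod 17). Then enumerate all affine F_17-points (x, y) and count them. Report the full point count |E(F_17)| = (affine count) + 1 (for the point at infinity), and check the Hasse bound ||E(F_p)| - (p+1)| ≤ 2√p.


Affine points = {(0, 5), (0, 12), (2, 3), (2, 14), (3, 4), (3, 13), (6, 4), (6, 13), (8, 4), (8, 13), (9, 0), (10, 2), (10, 15), (11, 0), (13, 3), (13, 14), (14, 0), (16, 6), (16, 11)}; affine count = 19; |E(F_17)| = 20.

Discriminant check: Δ ∝ 4a³ + 27b² = 4·5³ + 27·8² = 4·125 + 27·64 ≡ 1 (mod 17). Nonzero ⇒ E is nonsingular.
For each x ∈ F_17, compute rhs = x³ + 5·x + 8 mod 17, then count y ∈ F_17 with y² ≡ rhs.
  x = 0: rhs = 8, matching y values: 5, 12 (2 points).
  x = 1: rhs = 14, matching y values: none (0 points).
  x = 2: rhs = 9, matching y values: 3, 14 (2 points).
  x = 3: rhs = 16, matching y values: 4, 13 (2 points).
  x = 4: rhs = 7, matching y values: none (0 points).
  x = 5: rhs = 5, matching y values: none (0 points).
  x = 6: rhs = 16, matching y values: 4, 13 (2 points).
  x = 7: rhs = 12, matching y values: none (0 points).
  x = 8: rhs = 16, matching y values: 4, 13 (2 points).
  x = 9: rhs = 0, matching y values: 0 (1 points).
  x = 10: rhs = 4, matching y values: 2, 15 (2 points).
  x = 11: rhs = 0, matching y values: 0 (1 points).
  x = 12: rhs = 11, matching y values: none (0 points).
  x = 13: rhs = 9, matching y values: 3, 14 (2 points).
  x = 14: rhs = 0, matching y values: 0 (1 points).
  x = 15: rhs = 7, matching y values: none (0 points).
  x = 16: rhs = 2, matching y values: 6, 11 (2 points).
Total affine count: 19.
Full point count |E(F_17)| = 19 + 1 = 20.
Hasse bound: |20 − (17+1)| = |2| = 2 ≤ 2√17 ≈ 8.2462 ✓.


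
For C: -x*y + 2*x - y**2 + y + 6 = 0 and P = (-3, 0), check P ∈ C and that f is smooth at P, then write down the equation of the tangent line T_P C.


Tangent line at P: 2*x + 4*y + 6 = 0.

Step 1: f(-3, 0) = 0, so P lies on C.
Step 2: partial derivatives
  f_x(x, y) = 2 - y, f_y(x, y) = -x - 2*y + 1.
  f_x(P) = 2, f_y(P) = 4 (gradient nonzero, so P is smooth).
Step 3: tangent line at P: 2·(x − -3) + 4·(y − 0) = 0.
Expanding: 2*x + 4*y + 6 = 0.


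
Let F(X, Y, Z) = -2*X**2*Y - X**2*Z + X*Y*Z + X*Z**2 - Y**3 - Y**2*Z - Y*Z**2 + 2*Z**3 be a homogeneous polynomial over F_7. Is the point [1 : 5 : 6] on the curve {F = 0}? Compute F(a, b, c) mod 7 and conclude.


F(1,5,6) ≡ 6 (mod 7); P is NOT on the curve.

Evaluate F(1, 5, 6) term-by-term (mod 7).
  -2*X**2*Y ↦ -2·1·5·1 = -10
  -X**2*Z ↦ -1·1·1·6 = -6
  X*Y*Z ↦ 1·1·5·6 = 30
  X*Z**2 ↦ 1·1·1·36 = 36
  -Y**3 ↦ -1·1·125·1 = -125
  -Y**2*Z ↦ -1·1·25·6 = -150
  -Y*Z**2 ↦ -1·1·5·36 = -180
  2*Z**3 ↦ 2·1·1·216 = 432
Sum: F(1, 5, 6) = (-10) + (-6) + (30) + (36) + (-125) + (-150) + (-180) + (432) = 27.
Reducing mod 7: 27 ≡ 6 (mod 7).
Since F(a, b, c) ≡ 6 ≠ 0 (mod 7), P does NOT lie on the curve.


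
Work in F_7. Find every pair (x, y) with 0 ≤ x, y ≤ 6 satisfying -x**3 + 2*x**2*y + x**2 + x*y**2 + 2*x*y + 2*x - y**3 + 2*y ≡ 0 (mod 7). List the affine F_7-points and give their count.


Affine F_7-points: {(0, 0), (0, 3), (0, 4), (2, 0), (2, 2), (4, 6), (6, 0), (6, 1), (6, 5)}; count = 9.

For each of the 49 pairs (x, y) ∈ F_7², evaluate f(x, y) mod 7. Record the zeros.
  x = 0: [0↦0, 1↦1, 2↦3, 3↦0, 4↦0, 5↦4, 6↦6]  zeros at y ∈ {0, 3, 4}
  x = 1: [0↦2, 1↦1, 2↦3, 3↦2, 4↦6, 5↦2, 6↦5]  zeros at y ∈ ∅
  x = 2: [0↦0, 1↦1, 2↦0, 3↦5, 4↦3, 5↦2, 6↦3]  zeros at y ∈ {0, 2}
  x = 3: [0↦2, 1↦2, 2↦2, 3↦3, 4↦6, 5↦5, 6↦1]  zeros at y ∈ ∅
  x = 4: [0↦2, 1↦5, 2↦3, 3↦4, 4↦2, 5↦5, 6↦0]  zeros at y ∈ {6}
  x = 5: [0↦1, 1↦4, 2↦4, 3↦2, 4↦6, 5↦3, 6↦1]  zeros at y ∈ ∅
  x = 6: [0↦0, 1↦0, 2↦6, 3↦5, 4↦5, 5↦0, 6↦5]  zeros at y ∈ {0, 1, 5}
Collecting zeros: affine points = {(0, 0), (0, 3), (0, 4), (2, 0), (2, 2), (4, 6), (6, 0), (6, 1), (6, 5)}.
Total count |C(F_7)_aff| = 9.


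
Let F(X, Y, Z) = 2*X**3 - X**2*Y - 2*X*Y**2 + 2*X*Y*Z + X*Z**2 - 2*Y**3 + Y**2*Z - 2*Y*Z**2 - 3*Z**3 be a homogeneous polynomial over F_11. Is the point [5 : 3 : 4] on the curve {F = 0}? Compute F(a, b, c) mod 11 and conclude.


F(5,3,4) ≡ 1 (mod 11); P is NOT on the curve.

Evaluate F(5, 3, 4) term-by-term (mod 11).
  2*X**3 ↦ 2·125·1·1 = 250
  -X**2*Y ↦ -1·25·3·1 = -75
  -2*X*Y**2 ↦ -2·5·9·1 = -90
  2*X*Y*Z ↦ 2·5·3·4 = 120
  X*Z**2 ↦ 1·5·1·16 = 80
  -2*Y**3 ↦ -2·1·27·1 = -54
  Y**2*Z ↦ 1·1·9·4 = 36
  -2*Y*Z**2 ↦ -2·1·3·16 = -96
  -3*Z**3 ↦ -3·1·1·64 = -192
Sum: F(5, 3, 4) = (250) + (-75) + (-90) + (120) + (80) + (-54) + (36) + (-96) + (-192) = -21.
Reducing mod 11: -21 ≡ 1 (mod 11).
Since F(a, b, c) ≡ 1 ≠ 0 (mod 11), P does NOT lie on the curve.


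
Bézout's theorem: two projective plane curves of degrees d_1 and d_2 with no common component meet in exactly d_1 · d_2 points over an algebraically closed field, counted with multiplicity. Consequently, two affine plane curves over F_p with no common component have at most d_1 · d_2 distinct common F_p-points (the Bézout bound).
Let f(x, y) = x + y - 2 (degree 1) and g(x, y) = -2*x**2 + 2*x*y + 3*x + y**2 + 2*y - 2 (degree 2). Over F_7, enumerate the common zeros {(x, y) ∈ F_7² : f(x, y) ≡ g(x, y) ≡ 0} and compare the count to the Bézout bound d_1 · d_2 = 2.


Common zeros: ∅; count = 0; Bézout bound = 2.

deg(f) = 1, deg(g) = 2, so Bézout bound = 2.
Scan x ∈ F_7. For each x, list the y ∈ F_7 with f(x, y) ≡ 0 and those with g(x, y) ≡ 0 (mod 7); the common zeros in that column are the intersection.
  x = 0: f ≡ 0 at y ∈ {2}; g ≡ 0 at y ∈ ∅; common: ∅.
  x = 1: f ≡ 0 at y ∈ {1}; g ≡ 0 at y ∈ ∅; common: ∅.
  x = 2: f ≡ 0 at y ∈ {0}; g ≡ 0 at y ∈ ∅; common: ∅.
  x = 3: f ≡ 0 at y ∈ {6}; g ≡ 0 at y ∈ ∅; common: ∅.
  x = 4: f ≡ 0 at y ∈ {5}; g ≡ 0 at y ∈ ∅; common: ∅.
  x = 5: f ≡ 0 at y ∈ {4}; g ≡ 0 at y ∈ ∅; common: ∅.
  x = 6: f ≡ 0 at y ∈ {3}; g ≡ 0 at y ∈ {0}; common: ∅.
Collecting: common zeros = ∅, so the count is 0.
Comparison with the Bézout bound: 0 ≤ 2 = deg(f)·deg(g), as expected for curves with no common component (the affine F_7-count falls short of the bound because intersections may lie at infinity, over extension fields, or carry multiplicity).


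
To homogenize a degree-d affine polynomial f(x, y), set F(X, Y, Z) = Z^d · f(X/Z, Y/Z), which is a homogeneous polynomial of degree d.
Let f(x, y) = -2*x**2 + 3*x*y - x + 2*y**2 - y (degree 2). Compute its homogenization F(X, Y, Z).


F(X, Y, Z) = -2*X**2 + 3*X*Y - X*Z + 2*Y**2 - Y*Z

deg(f) = 2.
Substitute x = X/Z, y = Y/Z into f, then multiply by Z^2.
  monomial -2·x^2·y^0 ↦ -2·X^2·Y^0·Z^0.
  monomial 3·x^1·y^1 ↦ 3·X^1·Y^1·Z^0.
  monomial -1·x^1·y^0 ↦ -1·X^1·Y^0·Z^1.
  monomial 2·x^0·y^2 ↦ 2·X^0·Y^2·Z^0.
  monomial -1·x^0·y^1 ↦ -1·X^0·Y^1·Z^1.
Collecting: F(X, Y, Z) = -2*X**2 + 3*X*Y - X*Z + 2*Y**2 - Y*Z.


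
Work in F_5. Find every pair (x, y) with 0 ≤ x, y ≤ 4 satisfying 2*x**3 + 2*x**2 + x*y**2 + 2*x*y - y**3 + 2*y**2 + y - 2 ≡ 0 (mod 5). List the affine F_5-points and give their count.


Affine F_5-points: {(0, 1), (0, 2), (0, 4), (2, 1), (2, 2), (3, 0)}; count = 6.

For each of the 25 pairs (x, y) ∈ F_5², evaluate f(x, y) mod 5. Record the zeros.
  x = 0: [0↦3, 1↦0, 2↦0, 3↦2, 4↦0]  zeros at y ∈ {1, 2, 4}
  x = 1: [0↦2, 1↦2, 2↦2, 3↦1, 4↦3]  zeros at y ∈ ∅
  x = 2: [0↦2, 1↦0, 2↦0, 3↦1, 4↦2]  zeros at y ∈ {1, 2}
  x = 3: [0↦0, 1↦1, 2↦1, 3↦4, 4↦4]  zeros at y ∈ {0}
  x = 4: [0↦3, 1↦2, 2↦2, 3↦2, 4↦1]  zeros at y ∈ ∅
Collecting zeros: affine points = {(0, 1), (0, 2), (0, 4), (2, 1), (2, 2), (3, 0)}.
Total count |C(F_5)_aff| = 6.


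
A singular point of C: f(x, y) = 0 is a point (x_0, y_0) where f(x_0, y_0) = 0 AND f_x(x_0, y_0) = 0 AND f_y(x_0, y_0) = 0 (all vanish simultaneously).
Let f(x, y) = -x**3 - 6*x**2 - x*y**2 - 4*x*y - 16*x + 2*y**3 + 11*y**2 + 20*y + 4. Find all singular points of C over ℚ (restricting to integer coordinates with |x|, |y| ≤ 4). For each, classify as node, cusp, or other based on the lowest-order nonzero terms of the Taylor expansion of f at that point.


Singular points: {(-2, -2)}; classification: cusp.

Compute partial derivatives:
  f_x = -3*x**2 - 12*x - y**2 - 4*y - 16.
  f_y = -2*x*y - 4*x + 6*y**2 + 22*y + 20.
Scan x_0 ∈ {−4, ..., 4}. For each x_0, f_y(x_0, y) is a polynomial in y; find its integer roots y ∈ {−4, ..., 4}, then test f_x and f at those candidates.
  x = -4: f_y(-4, y) = 6*y**2 + 30*y + 36; vanishes at y ∈ {-3, -2}. (-4, -3): f_x = -13 ≠ 0; (-4, -2): f_x = -12 ≠ 0.
  x = -3: f_y(-3, y) = 6*y**2 + 28*y + 32; vanishes at y ∈ {-2}. (-3, -2): f_x = -3 ≠ 0.
  x = -2: f_y(-2, y) = 6*y**2 + 26*y + 28; vanishes at y ∈ {-2}. (-2, -2): f_x = 0, f = 0 — SINGULAR.
  x = -1: f_y(-1, y) = 6*y**2 + 24*y + 24; vanishes at y ∈ {-2}. (-1, -2): f_x = -3 ≠ 0.
  x = 0: f_y(0, y) = 6*y**2 + 22*y + 20; vanishes at y ∈ {-2}. (0, -2): f_x = -12 ≠ 0.
  x = 1: f_y(1, y) = 6*y**2 + 20*y + 16; vanishes at y ∈ {-2}. (1, -2): f_x = -27 ≠ 0.
  x = 2: f_y(2, y) = 6*y**2 + 18*y + 12; vanishes at y ∈ {-2, -1}. (2, -2): f_x = -48 ≠ 0; (2, -1): f_x = -49 ≠ 0.
  x = 3: f_y(3, y) = 6*y**2 + 16*y + 8; vanishes at y ∈ {-2}. (3, -2): f_x = -75 ≠ 0.
  x = 4: f_y(4, y) = 6*y**2 + 14*y + 4; vanishes at y ∈ {-2}. (4, -2): f_x = -108 ≠ 0.
Only singular point on the grid: (-2, -2).
Classify: substitute x = -2 + u, y = -2 + v and expand: f = -u**3 - u*v**2 + 2*v**3 + v**2.
No constant or linear terms (consistent with a singular point). Quadratic part: v**2. Cubic part: -u**3 - u*v**2 + 2*v**3.
The quadratic part v**2 is a perfect square, so there is a single (double) tangent line v = 0, i.e. y = -2. Restricting the cubic part to that line (v = 0) leaves -u**3 ≠ 0, so f is not divisible by v and the branch is v² ≈ u**3 to lowest order — this is a cusp.
Classification: cusp.


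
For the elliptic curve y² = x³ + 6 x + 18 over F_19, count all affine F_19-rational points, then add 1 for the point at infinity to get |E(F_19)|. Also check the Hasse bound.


Affine points = {(1, 5), (1, 14), (2, 0), (3, 5), (3, 14), (4, 7), (4, 12), (6, 2), (6, 17), (7, 2), (7, 17), (11, 3), (11, 16), (15, 5), (15, 14), (16, 7), (16, 12), (17, 6), (17, 13), (18, 7), (18, 12)}; affine count = 21; |E(F_19)| = 22.

Discriminant check: Δ ∝ 4a³ + 27b² = 4·6³ + 27·18² = 4·216 + 27·324 ≡ 17 (mod 19). Nonzero ⇒ E is nonsingular.
For each x ∈ F_19, compute rhs = x³ + 6·x + 18 mod 19, then count y ∈ F_19 with y² ≡ rhs.
  x = 0: rhs = 18, matching y values: none (0 points).
  x = 1: rhs = 6, matching y values: 5, 14 (2 points).
  x = 2: rhs = 0, matching y values: 0 (1 points).
  x = 3: rhs = 6, matching y values: 5, 14 (2 points).
  x = 4: rhs = 11, matching y values: 7, 12 (2 points).
  x = 5: rhs = 2, matching y values: none (0 points).
  x = 6: rhs = 4, matching y values: 2, 17 (2 points).
  x = 7: rhs = 4, matching y values: 2, 17 (2 points).
  x = 8: rhs = 8, matching y values: none (0 points).
  x = 9: rhs = 3, matching y values: none (0 points).
  x = 10: rhs = 14, matching y values: none (0 points).
  x = 11: rhs = 9, matching y values: 3, 16 (2 points).
  x = 12: rhs = 13, matching y values: none (0 points).
  x = 13: rhs = 13, matching y values: none (0 points).
  x = 14: rhs = 15, matching y values: none (0 points).
  x = 15: rhs = 6, matching y values: 5, 14 (2 points).
  x = 16: rhs = 11, matching y values: 7, 12 (2 points).
  x = 17: rhs = 17, matching y values: 6, 13 (2 points).
  x = 18: rhs = 11, matching y values: 7, 12 (2 points).
Total affine count: 21.
Full point count |E(F_19)| = 21 + 1 = 22.
Hasse bound: |22 − (19+1)| = |2| = 2 ≤ 2√19 ≈ 8.7178 ✓.


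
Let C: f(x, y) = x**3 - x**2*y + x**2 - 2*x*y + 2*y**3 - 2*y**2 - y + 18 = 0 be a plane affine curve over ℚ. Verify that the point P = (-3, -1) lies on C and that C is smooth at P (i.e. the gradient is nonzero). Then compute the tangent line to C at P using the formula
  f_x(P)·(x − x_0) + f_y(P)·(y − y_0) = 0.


Tangent line at P: 17*x + 6*y + 57 = 0.

Step 1: f(-3, -1) = 0, so P lies on C.
Step 2: partial derivatives
  f_x(x, y) = 3*x**2 - 2*x*y + 2*x - 2*y, f_y(x, y) = -x**2 - 2*x + 6*y**2 - 4*y - 1.
  f_x(P) = 17, f_y(P) = 6 (gradient nonzero, so P is smooth).
Step 3: tangent line at P: 17·(x − -3) + 6·(y − -1) = 0.
Expanding: 17*x + 6*y + 57 = 0.


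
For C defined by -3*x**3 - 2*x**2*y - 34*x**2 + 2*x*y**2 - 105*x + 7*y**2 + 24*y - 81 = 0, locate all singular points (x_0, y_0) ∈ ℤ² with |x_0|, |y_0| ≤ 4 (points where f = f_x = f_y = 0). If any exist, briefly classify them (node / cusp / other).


Singular points: {(-3, -3)}; classification: node.

Compute partial derivatives:
  f_x = -9*x**2 - 4*x*y - 68*x + 2*y**2 - 105.
  f_y = -2*x**2 + 4*x*y + 14*y + 24.
Scan x_0 ∈ {−4, ..., 4}. For each x_0, f_y(x_0, y) is a polynomial in y; find its integer roots y ∈ {−4, ..., 4}, then test f_x and f at those candidates.
  x = -4: f_y(-4, y) = -2*y - 8; vanishes at y ∈ {-4}. (-4, -4): f_x = -9 ≠ 0.
  x = -3: f_y(-3, y) = 2*y + 6; vanishes at y ∈ {-3}. (-3, -3): f_x = 0, f = 0 — SINGULAR.
  x = -2: f_y(-2, y) = 6*y + 16; no integer root y with |y| ≤ 4.
  x = -1: f_y(-1, y) = 10*y + 22; no integer root y with |y| ≤ 4.
  x = 0: f_y(0, y) = 14*y + 24; no integer root y with |y| ≤ 4.
  x = 1: f_y(1, y) = 18*y + 22; no integer root y with |y| ≤ 4.
  x = 2: f_y(2, y) = 22*y + 16; no integer root y with |y| ≤ 4.
  x = 3: f_y(3, y) = 26*y + 6; no integer root y with |y| ≤ 4.
  x = 4: f_y(4, y) = 30*y - 8; no integer root y with |y| ≤ 4.
Only singular point on the grid: (-3, -3).
Classify: substitute x = -3 + u, y = -3 + v and expand: f = -3*u**3 - 2*u**2*v - u**2 + 2*u*v**2 + v**2.
No constant or linear terms (consistent with a singular point). Quadratic part: -u**2 + v**2. Cubic part: -3*u**3 - 2*u**2*v + 2*u*v**2.
The quadratic part v**2 - u**2 = (v − u)(v + u) splits into two distinct linear factors, so there are two distinct tangent lines y − -3 = ±(x − -3) — this is a node (ordinary double point).
Classification: node.


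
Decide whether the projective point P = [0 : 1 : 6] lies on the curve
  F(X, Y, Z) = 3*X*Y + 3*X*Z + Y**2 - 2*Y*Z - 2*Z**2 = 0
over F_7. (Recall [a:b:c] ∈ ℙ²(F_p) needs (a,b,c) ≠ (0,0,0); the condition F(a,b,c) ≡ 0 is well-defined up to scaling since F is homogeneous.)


F(0,1,6) ≡ 1 (mod 7); P is NOT on the curve.

Evaluate F(0, 1, 6) term-by-term (mod 7).
  3*X*Y ↦ 3·0·1·1 = 0
  3*X*Z ↦ 3·0·1·6 = 0
  Y**2 ↦ 1·1·1·1 = 1
  -2*Y*Z ↦ -2·1·1·6 = -12
  -2*Z**2 ↦ -2·1·1·36 = -72
Sum: F(0, 1, 6) = (0) + (0) + (1) + (-12) + (-72) = -83.
Reducing mod 7: -83 ≡ 1 (mod 7).
Since F(a, b, c) ≡ 1 ≠ 0 (mod 7), P does NOT lie on the curve.


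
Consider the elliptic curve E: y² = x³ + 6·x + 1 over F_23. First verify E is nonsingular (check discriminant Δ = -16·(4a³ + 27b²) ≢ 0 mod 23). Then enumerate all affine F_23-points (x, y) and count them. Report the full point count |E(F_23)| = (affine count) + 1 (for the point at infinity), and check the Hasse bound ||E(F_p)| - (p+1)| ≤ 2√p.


Affine points = {(0, 1), (0, 22), (1, 10), (1, 13), (3, 0), (5, 8), (5, 15), (6, 0), (7, 8), (7, 15), (8, 3), (8, 20), (9, 5), (9, 18), (10, 7), (10, 16), (11, 8), (11, 15), (14, 0), (15, 4), (15, 19), (17, 5), (17, 18), (20, 5), (20, 18), (21, 2), (21, 21)}; affine count = 27; |E(F_23)| = 28.

Discriminant check: Δ ∝ 4a³ + 27b² = 4·6³ + 27·1² = 4·216 + 27·1 ≡ 17 (mod 23). Nonzero ⇒ E is nonsingular.
For each x ∈ F_23, compute rhs = x³ + 6·x + 1 mod 23, then count y ∈ F_23 with y² ≡ rhs.
  x = 0: rhs = 1, matching y values: 1, 22 (2 points).
  x = 1: rhs = 8, matching y values: 10, 13 (2 points).
  x = 2: rhs = 21, matching y values: none (0 points).
  x = 3: rhs = 0, matching y values: 0 (1 points).
  x = 4: rhs = 20, matching y values: none (0 points).
  x = 5: rhs = 18, matching y values: 8, 15 (2 points).
  x = 6: rhs = 0, matching y values: 0 (1 points).
  x = 7: rhs = 18, matching y values: 8, 15 (2 points).
  x = 8: rhs = 9, matching y values: 3, 20 (2 points).
  x = 9: rhs = 2, matching y values: 5, 18 (2 points).
  x = 10: rhs = 3, matching y values: 7, 16 (2 points).
  x = 11: rhs = 18, matching y values: 8, 15 (2 points).
  x = 12: rhs = 7, matching y values: none (0 points).
  x = 13: rhs = 22, matching y values: none (0 points).
  x = 14: rhs = 0, matching y values: 0 (1 points).
  x = 15: rhs = 16, matching y values: 4, 19 (2 points).
  x = 16: rhs = 7, matching y values: none (0 points).
  x = 17: rhs = 2, matching y values: 5, 18 (2 points).
  x = 18: rhs = 7, matching y values: none (0 points).
  x = 19: rhs = 5, matching y values: none (0 points).
  x = 20: rhs = 2, matching y values: 5, 18 (2 points).
  x = 21: rhs = 4, matching y values: 2, 21 (2 points).
  x = 22: rhs = 17, matching y values: none (0 points).
Total affine count: 27.
Full point count |E(F_23)| = 27 + 1 = 28.
Hasse bound: |28 − (23+1)| = |4| = 4 ≤ 2√23 ≈ 9.5917 ✓.
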